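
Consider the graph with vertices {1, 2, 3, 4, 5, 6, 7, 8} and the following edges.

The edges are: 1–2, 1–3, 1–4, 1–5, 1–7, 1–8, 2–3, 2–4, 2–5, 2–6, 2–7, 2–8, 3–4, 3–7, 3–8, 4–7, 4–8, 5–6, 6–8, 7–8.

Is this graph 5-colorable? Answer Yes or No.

No

1, 2, 3, 4, 7, 8 form a clique, so at least 6 colors are needed.
So 5 colors are not enough.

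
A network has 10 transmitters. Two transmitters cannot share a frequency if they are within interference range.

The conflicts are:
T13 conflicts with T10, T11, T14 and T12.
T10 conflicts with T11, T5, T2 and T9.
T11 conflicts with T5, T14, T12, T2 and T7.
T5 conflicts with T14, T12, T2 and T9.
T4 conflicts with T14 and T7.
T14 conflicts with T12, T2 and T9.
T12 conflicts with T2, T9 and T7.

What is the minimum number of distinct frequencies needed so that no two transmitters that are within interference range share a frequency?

T11, T5, T14, T12, T2 pairwise conflict, so at least 5 frequencies are needed.
A valid assignment using 5 frequencies: T13=4, T10=1, T11=3, T5=4, T4=1, T14=2, T12=1, T2=5, T9=3, T7=2. No two conflicting transmitters share a frequency.

5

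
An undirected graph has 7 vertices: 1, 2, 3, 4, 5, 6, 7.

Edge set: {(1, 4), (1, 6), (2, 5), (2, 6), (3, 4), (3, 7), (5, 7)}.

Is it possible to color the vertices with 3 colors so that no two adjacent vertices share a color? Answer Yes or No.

The chromatic number is 3. The cycle 7-5-2-6-1-4-3-7 has odd length 7, so it cannot be 2-colored; at least 3 colors are needed.
A valid assignment using 3 colors: 1=c, 2=b, 3=a, 4=b, 5=a, 6=a, 7=b.
That is already a proper 3-coloring.

Yes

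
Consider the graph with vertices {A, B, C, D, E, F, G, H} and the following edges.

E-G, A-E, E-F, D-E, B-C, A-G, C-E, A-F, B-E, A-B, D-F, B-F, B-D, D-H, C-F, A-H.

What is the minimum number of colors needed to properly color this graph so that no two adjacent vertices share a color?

B, C, E, F are mutually adjacent (a clique of size 4), so at least 4 colors are needed.
A valid assignment using 4 colors: A=2, B=3, C=2, D=2, E=1, F=4, G=3, H=1. Each edge has distinct colors on its endpoints.

4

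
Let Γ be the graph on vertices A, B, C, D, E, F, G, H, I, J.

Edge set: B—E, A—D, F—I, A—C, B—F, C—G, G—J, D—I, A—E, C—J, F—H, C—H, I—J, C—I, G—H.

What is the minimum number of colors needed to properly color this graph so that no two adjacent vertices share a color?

C, G, H form a triangle, so at least 3 colors are needed.
3 colors suffice: color red → {C, D, E, F}; color blue → {A, B, G, I}; color green → {H, J}. Each edge has distinct colors on its endpoints.

3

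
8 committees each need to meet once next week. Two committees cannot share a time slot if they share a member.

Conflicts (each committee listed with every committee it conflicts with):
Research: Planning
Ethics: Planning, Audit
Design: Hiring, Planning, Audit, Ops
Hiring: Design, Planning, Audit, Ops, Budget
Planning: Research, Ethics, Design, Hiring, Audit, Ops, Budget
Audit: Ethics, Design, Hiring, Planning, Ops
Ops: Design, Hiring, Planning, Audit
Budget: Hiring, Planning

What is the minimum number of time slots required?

Design, Hiring, Planning, Audit, Ops are mutually in conflict, so at least 5 time slots are needed.
5 time slots suffice: Research=2, Ethics=2, Design=5, Hiring=2, Planning=1, Audit=3, Ops=4, Budget=3. No two conflicting committees share a time slot.

5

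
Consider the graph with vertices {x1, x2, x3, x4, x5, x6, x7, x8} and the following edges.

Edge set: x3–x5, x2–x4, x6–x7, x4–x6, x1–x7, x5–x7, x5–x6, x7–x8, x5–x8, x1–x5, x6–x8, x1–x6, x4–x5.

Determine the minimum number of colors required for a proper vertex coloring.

4

x1, x5, x6, x7 are pairwise adjacent (a clique of size 4), so at least 4 colors are needed.
4 colors suffice: color R → {x2, x5}; color B → {x3, x6}; color G → {x4, x7}; color Y → {x1, x8}. No two adjacent vertices share a color.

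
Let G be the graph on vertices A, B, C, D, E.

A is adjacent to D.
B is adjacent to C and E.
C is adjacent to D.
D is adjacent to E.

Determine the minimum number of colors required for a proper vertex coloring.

D and E are adjacent, so at least 2 colors are needed.
2 colors suffice: color red → {B, D}; color blue → {A, C, E}. Each edge has distinct colors on its endpoints.

2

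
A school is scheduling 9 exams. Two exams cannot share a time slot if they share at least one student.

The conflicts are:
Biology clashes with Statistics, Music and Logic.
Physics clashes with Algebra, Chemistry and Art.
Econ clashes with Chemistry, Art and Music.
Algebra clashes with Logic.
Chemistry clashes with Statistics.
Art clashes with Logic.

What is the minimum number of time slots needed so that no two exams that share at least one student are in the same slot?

3

The cycle Statistics-Chemistry-Econ-Music-Biology-Statistics has odd length 5, so it cannot be 2-colored; at least 3 time slots are needed.
Using 3 time slots: Biology=1, Physics=1, Econ=1, Algebra=3, Chemistry=2, Statistics=3, Art=3, Music=2, Logic=2. Every pair that conflicts lands in different time slots.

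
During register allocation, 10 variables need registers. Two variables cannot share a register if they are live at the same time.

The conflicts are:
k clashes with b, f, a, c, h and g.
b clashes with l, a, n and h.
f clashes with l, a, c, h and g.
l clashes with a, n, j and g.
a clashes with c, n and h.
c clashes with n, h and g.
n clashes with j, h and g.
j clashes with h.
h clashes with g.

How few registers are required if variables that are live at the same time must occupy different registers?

5

k, f, a, c, h are mutually in conflict, so at least 5 registers are needed.
5 registers suffice: k=5, b=4, f=2, l=1, a=3, c=4, n=2, j=3, h=1, g=3. Every pair that conflicts lands in different registers.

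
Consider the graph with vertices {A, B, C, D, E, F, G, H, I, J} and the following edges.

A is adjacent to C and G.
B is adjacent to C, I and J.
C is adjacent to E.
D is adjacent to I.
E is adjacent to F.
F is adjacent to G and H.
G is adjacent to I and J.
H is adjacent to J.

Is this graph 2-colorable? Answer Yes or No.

No

The cycle G-I-B-C-A-G has odd length 5, so it cannot be 2-colored; at least 3 colors are needed.
So 2 colors are not enough.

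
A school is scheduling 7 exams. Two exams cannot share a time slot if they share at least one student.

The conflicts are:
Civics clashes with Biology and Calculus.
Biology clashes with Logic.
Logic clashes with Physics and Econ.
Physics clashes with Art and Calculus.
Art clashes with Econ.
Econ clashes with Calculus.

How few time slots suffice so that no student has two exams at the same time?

3

The cycle Econ-Calculus-Civics-Biology-Logic-Econ has odd length 5, so it cannot be 2-colored; at least 3 time slots are needed.
3 time slots suffice: time slot 1 → {Civics, Physics, Econ}; time slot 2 → {Logic, Art, Calculus}; time slot 3 → {Biology}. Each listed conflict is separated.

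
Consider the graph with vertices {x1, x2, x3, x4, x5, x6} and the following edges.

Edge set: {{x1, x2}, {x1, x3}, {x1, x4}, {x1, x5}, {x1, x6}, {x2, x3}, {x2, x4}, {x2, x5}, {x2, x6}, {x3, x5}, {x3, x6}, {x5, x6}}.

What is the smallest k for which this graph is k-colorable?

5

x1, x2, x3, x5, x6 form a clique, so at least 5 colors are needed.
5 colors suffice: color 1 → {x2}; color 2 → {x1}; color 3 → {x4, x5}; color 4 → {x6}; color 5 → {x3}. No two adjacent vertices share a color.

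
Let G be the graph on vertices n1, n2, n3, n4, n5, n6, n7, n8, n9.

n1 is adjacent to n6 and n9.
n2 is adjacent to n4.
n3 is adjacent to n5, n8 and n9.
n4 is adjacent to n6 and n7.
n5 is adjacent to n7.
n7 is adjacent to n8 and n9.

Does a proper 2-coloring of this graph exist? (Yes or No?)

The cycle n9-n1-n6-n4-n7-n9 has odd length 5, so it cannot be 2-colored; at least 3 colors are needed.
So 2 colors are not enough.

No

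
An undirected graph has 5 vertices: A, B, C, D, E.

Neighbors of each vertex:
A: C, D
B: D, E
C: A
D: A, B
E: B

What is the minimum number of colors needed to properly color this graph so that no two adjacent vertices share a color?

A and C are adjacent, so at least 2 colors are needed.
2 colors suffice: color 1 → {A, B}; color 2 → {C, D, E}. No two adjacent vertices share a color.

2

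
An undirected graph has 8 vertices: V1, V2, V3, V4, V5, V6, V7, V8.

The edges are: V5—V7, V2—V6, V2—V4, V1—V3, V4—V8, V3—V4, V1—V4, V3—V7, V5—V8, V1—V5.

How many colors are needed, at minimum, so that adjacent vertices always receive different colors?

3

V1, V3, V4 are pairwise adjacent, so at least 3 colors are needed.
3 colors suffice: V1=3, V2=2, V3=2, V4=1, V5=1, V6=1, V7=3, V8=2. Every edge joins two different colors.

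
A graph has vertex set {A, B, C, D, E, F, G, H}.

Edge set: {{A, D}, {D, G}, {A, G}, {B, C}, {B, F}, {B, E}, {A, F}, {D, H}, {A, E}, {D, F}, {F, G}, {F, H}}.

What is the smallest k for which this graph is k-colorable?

A, D, F, G are mutually adjacent (a clique of size 4), so at least 4 colors are needed.
One proper 4-coloring: A=2, B=2, C=1, D=3, E=1, F=1, G=4, H=2. No two adjacent vertices share a color.

4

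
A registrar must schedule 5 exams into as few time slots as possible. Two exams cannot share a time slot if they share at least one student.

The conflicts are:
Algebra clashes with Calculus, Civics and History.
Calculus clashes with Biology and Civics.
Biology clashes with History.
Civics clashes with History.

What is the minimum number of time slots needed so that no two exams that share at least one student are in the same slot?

3

Algebra, Civics, History are mutually in conflict, so at least 3 time slots are needed.
3 time slots suffice: time slot 1 → {Algebra, Biology}; time slot 2 → {Calculus, History}; time slot 3 → {Civics}. Every pair that conflicts lands in different time slots.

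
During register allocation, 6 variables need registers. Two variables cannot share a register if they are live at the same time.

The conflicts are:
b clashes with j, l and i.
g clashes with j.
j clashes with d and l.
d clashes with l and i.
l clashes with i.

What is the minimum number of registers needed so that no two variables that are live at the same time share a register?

b, l, i pairwise conflict, so at least 3 registers are needed.
Using 3 registers: b=3, g=2, j=1, d=3, l=2, i=1. Every pair that conflicts lands in different registers.

3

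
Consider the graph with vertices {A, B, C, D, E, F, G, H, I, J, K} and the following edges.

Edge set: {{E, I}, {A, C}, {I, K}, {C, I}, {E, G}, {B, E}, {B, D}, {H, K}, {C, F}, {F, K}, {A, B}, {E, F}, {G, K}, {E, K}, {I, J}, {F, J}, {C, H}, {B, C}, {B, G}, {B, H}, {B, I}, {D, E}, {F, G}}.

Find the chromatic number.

E, F, G, K are pairwise adjacent (a clique of size 4), so at least 4 colors are needed.
4 colors suffice: A=3, B=1, C=2, D=3, E=2, F=1, G=3, H=3, I=3, J=2, K=4. No two adjacent vertices share a color.

4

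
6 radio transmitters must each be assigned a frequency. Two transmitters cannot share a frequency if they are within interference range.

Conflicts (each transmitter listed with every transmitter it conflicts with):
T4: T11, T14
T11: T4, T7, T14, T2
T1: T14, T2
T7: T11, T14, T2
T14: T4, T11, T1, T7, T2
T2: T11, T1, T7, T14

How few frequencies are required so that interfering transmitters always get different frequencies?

4

T11, T7, T14, T2 all conflict with each other, so at least 4 frequencies are needed.
4 frequencies suffice: frequency 1 → {T14}; frequency 2 → {T4, T2}; frequency 3 → {T11, T1}; frequency 4 → {T7}. Every pair that conflicts lands in different frequencies.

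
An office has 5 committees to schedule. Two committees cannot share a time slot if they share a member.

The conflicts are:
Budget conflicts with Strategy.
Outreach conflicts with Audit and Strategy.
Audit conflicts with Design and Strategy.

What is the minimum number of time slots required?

Outreach, Audit, Strategy are mutually in conflict, so at least 3 time slots are needed.
3 time slots suffice: time slot 1 → {Design, Strategy}; time slot 2 → {Budget, Audit}; time slot 3 → {Outreach}. No two conflicting committees share a time slot.

3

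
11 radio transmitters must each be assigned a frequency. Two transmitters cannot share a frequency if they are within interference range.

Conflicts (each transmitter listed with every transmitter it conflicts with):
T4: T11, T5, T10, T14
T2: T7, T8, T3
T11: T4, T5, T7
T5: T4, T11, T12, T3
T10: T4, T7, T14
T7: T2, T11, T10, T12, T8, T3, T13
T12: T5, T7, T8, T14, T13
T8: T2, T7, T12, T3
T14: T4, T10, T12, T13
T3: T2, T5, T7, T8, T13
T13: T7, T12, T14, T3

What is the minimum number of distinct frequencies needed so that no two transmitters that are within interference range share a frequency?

T2, T7, T8, T3 pairwise conflict, so at least 4 frequencies are needed.
A valid assignment using 4 frequencies: T4=1, T2=4, T11=2, T5=3, T10=2, T7=1, T12=2, T8=3, T14=4, T3=2, T13=3. Each listed conflict is separated.

4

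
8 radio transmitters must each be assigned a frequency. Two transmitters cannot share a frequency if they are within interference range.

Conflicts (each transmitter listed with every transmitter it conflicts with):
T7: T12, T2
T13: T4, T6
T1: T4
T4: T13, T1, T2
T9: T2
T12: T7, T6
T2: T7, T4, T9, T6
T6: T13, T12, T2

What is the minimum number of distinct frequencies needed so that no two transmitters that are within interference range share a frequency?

T13 and T4 conflict, so at least 2 frequencies are needed.
2 frequencies suffice: T7=2, T13=1, T1=1, T4=2, T9=2, T12=1, T2=1, T6=2. Each listed conflict is separated.

2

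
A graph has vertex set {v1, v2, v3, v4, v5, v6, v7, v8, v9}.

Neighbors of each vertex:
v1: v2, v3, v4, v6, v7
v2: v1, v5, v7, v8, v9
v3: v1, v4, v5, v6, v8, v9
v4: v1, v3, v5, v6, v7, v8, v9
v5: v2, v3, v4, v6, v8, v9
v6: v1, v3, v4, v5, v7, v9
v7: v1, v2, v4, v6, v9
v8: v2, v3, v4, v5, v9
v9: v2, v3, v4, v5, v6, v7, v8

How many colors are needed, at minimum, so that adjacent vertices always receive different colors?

5

v3, v4, v5, v6, v9 form a clique, so at least 5 colors are needed.
5 colors suffice: color R → {v1, v9}; color B → {v2, v4}; color G → {v6, v8}; color Y → {v5, v7}; color P → {v3}. Each edge has distinct colors on its endpoints.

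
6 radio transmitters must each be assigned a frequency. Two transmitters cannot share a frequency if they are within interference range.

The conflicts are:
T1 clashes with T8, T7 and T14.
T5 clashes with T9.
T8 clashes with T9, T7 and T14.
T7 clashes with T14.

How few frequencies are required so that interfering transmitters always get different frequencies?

4

T1, T8, T7, T14 are mutually in conflict, so at least 4 frequencies are needed.
4 frequencies suffice: frequency 1 → {T5, T8}; frequency 2 → {T9, T14}; frequency 3 → {T1}; frequency 4 → {T7}. Every pair that conflicts lands in different frequencies.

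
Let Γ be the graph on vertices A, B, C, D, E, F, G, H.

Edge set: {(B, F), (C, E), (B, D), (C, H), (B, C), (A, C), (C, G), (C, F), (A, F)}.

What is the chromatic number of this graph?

3

B, C, F form a triangle, so at least 3 colors are needed.
3 colors suffice: color red → {C, D}; color blue → {E, F, G, H}; color green → {A, B}. Every edge joins two different colors.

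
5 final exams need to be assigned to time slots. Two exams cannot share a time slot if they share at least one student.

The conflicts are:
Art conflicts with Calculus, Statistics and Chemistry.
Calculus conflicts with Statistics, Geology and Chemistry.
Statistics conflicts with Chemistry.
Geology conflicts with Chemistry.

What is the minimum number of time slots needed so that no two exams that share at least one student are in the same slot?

4

Art, Calculus, Statistics, Chemistry pairwise conflict, so at least 4 time slots are needed.
4 time slots suffice: Art=3, Calculus=2, Statistics=4, Geology=3, Chemistry=1. Every pair that conflicts lands in different time slots.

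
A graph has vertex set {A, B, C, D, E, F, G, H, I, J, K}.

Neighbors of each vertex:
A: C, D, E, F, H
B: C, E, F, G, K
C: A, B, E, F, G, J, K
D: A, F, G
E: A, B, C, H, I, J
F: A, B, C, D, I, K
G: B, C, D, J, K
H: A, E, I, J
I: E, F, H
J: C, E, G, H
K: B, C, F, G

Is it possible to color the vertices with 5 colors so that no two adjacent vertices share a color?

Yes

The chromatic number is 4. B, C, F, K form a clique, so at least 4 colors are needed.
4 colors suffice: A=3, B=3, C=1, D=1, E=2, F=2, G=2, H=1, I=3, J=3, K=4.
Since 5 ≥ 4, a proper 5-coloring certainly exists.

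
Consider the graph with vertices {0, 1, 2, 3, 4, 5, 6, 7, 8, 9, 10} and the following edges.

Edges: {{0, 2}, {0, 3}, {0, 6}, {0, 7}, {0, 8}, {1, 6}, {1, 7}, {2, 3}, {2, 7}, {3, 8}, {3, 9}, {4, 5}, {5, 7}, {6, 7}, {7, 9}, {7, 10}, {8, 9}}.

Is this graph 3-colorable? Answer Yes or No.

Yes

The chromatic number is 3. 0, 6, 7 are pairwise adjacent, so at least 3 colors are needed.
One proper 3-coloring: 0=b, 1=b, 2=c, 3=a, 4=a, 5=b, 6=c, 7=a, 8=c, 9=b, 10=b.
That is already a proper 3-coloring.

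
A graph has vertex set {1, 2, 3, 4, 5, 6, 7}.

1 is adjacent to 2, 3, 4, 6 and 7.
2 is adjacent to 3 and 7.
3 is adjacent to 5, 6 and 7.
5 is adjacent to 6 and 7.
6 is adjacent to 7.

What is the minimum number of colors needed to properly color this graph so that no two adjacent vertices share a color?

1, 3, 6, 7 are pairwise adjacent (a clique of size 4), so at least 4 colors are needed.
4 colors suffice: 1=blue, 2=yellow, 3=green, 4=red, 5=blue, 6=yellow, 7=red. Every edge joins two different colors.

4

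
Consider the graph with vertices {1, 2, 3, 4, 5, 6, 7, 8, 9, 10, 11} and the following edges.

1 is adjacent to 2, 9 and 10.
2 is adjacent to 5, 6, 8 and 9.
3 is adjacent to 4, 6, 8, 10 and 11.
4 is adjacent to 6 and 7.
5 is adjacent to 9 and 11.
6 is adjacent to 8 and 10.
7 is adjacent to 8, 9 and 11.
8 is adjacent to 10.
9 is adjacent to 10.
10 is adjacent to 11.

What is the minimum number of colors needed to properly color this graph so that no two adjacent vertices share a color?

4

3, 6, 8, 10 are pairwise adjacent (a clique of size 4), so at least 4 colors are needed.
A valid assignment using 4 colors: 1=c, 2=a, 3=b, 4=d, 5=d, 6=c, 7=a, 8=d, 9=b, 10=a, 11=c. Each edge has distinct colors on its endpoints.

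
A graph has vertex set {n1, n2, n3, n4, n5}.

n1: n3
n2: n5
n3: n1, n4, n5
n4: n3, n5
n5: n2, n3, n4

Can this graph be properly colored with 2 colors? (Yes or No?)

No

n3, n4, n5 are pairwise adjacent, so at least 3 colors are needed.
So 2 colors are not enough.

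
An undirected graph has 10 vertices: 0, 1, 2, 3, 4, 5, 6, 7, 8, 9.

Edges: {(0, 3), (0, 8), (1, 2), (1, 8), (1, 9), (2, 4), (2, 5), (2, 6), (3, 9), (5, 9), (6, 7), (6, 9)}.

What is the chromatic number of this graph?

The cycle 1-9-3-0-8-1 has odd length 5, so it cannot be 2-colored; at least 3 colors are needed.
3 colors suffice: color a → {0, 2, 7, 9}; color b → {1, 3, 4, 5, 6}; color c → {8}. Each edge has distinct colors on its endpoints.

3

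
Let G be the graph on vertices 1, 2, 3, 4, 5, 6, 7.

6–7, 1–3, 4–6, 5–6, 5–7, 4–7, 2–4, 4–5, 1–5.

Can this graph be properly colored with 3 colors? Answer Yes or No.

4, 5, 6, 7 form a clique, so at least 4 colors are needed.
So 3 colors are not enough.

No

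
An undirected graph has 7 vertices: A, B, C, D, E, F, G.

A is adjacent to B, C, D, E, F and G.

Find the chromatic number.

A and B are adjacent, so at least 2 colors are needed.
2 colors suffice: A=red, B=blue, C=blue, D=blue, E=blue, F=blue, G=blue. Each edge has distinct colors on its endpoints.

2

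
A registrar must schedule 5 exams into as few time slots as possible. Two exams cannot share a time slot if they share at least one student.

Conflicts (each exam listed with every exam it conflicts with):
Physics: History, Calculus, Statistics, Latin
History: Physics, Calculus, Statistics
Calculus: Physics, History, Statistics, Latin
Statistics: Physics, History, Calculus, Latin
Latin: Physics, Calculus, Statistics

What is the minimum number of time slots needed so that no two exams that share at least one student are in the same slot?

Physics, History, Calculus, Statistics all conflict with each other, so at least 4 time slots are needed.
A valid assignment using 4 time slots: Physics=1, History=4, Calculus=2, Statistics=3, Latin=4. Each listed conflict is separated.

4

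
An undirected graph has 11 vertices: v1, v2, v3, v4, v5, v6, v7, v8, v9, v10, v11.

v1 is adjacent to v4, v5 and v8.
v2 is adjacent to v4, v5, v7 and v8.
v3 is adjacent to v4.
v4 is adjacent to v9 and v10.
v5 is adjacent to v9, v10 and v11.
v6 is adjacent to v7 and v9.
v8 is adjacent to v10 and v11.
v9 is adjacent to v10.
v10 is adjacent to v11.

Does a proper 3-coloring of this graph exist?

Yes

The chromatic number is 3. v5, v9, v10 are pairwise adjacent, so at least 3 colors are needed.
3 colors suffice: color red → {v1, v2, v3, v6, v10}; color blue → {v4, v5, v7, v8}; color green → {v9, v11}.
That is already a proper 3-coloring.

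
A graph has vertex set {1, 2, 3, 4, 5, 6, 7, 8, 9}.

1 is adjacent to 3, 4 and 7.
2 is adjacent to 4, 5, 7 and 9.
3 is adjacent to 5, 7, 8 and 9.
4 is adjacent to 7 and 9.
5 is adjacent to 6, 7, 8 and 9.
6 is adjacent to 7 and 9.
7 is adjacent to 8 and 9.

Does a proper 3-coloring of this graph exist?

5, 6, 7, 9 form a clique, so at least 4 colors are needed.
So 3 colors are not enough.

No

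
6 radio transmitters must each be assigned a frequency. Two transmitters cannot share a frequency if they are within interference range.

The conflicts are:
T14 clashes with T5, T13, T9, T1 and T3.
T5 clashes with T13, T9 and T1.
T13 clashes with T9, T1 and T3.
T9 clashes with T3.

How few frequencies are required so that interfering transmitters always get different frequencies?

T14, T13, T9, T3 pairwise conflict, so at least 4 frequencies are needed.
4 frequencies suffice: frequency 1 → {T14}; frequency 2 → {T13}; frequency 3 → {T5, T3}; frequency 4 → {T9, T1}. Every pair that conflicts lands in different frequencies.

4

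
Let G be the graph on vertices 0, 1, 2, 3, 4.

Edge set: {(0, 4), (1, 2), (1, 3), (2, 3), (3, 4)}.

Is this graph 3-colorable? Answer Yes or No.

The chromatic number is 3. 1, 2, 3 are mutually adjacent, so at least 3 colors are needed.
3 colors suffice: 0=a, 1=c, 2=b, 3=a, 4=b.
That is already a proper 3-coloring.

Yes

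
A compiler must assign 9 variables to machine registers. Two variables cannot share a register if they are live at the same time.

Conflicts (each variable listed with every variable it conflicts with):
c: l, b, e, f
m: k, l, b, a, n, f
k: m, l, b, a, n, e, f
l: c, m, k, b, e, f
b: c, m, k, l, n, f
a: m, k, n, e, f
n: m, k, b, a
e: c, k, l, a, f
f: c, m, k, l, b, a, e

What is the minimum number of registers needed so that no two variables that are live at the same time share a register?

m, k, l, b, f all conflict with each other, so at least 5 registers are needed.
A valid assignment using 5 registers: c=1, m=3, k=1, l=5, b=4, a=4, n=2, e=3, f=2. Each listed conflict is separated.

5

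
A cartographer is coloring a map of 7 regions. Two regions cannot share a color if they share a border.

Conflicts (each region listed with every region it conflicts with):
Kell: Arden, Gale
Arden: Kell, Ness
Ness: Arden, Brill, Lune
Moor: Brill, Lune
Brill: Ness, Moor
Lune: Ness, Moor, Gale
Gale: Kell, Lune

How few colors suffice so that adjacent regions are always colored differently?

3

The cycle Kell-Arden-Ness-Lune-Gale-Kell has odd length 5, so it cannot be 2-colored; at least 3 colors are needed.
3 colors suffice: Kell=3, Arden=2, Ness=1, Moor=1, Brill=2, Lune=2, Gale=1. No two conflicting regions share a color.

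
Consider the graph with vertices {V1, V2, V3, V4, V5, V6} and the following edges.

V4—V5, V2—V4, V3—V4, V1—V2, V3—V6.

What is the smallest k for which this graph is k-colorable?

2

V4 and V5 are adjacent, so at least 2 colors are needed.
2 colors suffice: color R → {V1, V4, V6}; color B → {V2, V3, V5}. No two adjacent vertices share a color.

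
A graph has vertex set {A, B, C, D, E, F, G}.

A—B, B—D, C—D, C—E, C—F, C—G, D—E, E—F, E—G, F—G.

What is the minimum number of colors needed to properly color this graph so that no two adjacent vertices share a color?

C, E, F, G are pairwise adjacent (a clique of size 4), so at least 4 colors are needed.
One proper 4-coloring: A=2, B=1, C=2, D=3, E=1, F=3, G=4. No two adjacent vertices share a color.

4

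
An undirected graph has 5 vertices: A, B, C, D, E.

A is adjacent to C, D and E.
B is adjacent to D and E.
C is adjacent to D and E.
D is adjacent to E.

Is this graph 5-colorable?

The chromatic number is 4. A, C, D, E are mutually adjacent (a clique of size 4), so at least 4 colors are needed.
4 colors suffice: A=3, B=3, C=4, D=1, E=2.
Since 5 ≥ 4, a proper 5-coloring certainly exists.

Yes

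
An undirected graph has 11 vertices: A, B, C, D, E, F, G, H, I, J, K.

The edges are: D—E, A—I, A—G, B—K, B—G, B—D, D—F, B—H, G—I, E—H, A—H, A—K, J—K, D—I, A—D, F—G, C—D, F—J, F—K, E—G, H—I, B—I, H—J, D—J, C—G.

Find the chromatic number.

A, G, I are mutually adjacent, so at least 3 colors are needed.
One proper 3-coloring: A=green, B=green, C=blue, D=red, E=blue, F=green, G=red, H=red, I=blue, J=blue, K=red. Each edge has distinct colors on its endpoints.

3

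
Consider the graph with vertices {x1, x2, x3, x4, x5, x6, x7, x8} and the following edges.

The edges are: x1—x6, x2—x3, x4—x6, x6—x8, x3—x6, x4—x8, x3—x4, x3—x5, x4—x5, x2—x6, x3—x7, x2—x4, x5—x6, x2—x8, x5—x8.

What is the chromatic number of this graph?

x3, x4, x5, x6 are mutually adjacent (a clique of size 4), so at least 4 colors are needed.
One proper 4-coloring: x1=2, x2=4, x3=2, x4=3, x5=4, x6=1, x7=1, x8=2. No two adjacent vertices share a color.

4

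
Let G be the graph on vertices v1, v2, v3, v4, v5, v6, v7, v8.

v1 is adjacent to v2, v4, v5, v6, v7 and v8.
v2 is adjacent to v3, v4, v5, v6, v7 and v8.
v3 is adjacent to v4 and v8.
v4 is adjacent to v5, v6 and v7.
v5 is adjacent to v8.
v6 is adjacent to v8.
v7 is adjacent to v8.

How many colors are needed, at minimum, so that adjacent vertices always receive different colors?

4

v1, v2, v6, v8 are pairwise adjacent (a clique of size 4), so at least 4 colors are needed.
4 colors suffice: color R → {v2}; color B → {v4, v8}; color G → {v1, v3}; color Y → {v5, v6, v7}. No two adjacent vertices share a color.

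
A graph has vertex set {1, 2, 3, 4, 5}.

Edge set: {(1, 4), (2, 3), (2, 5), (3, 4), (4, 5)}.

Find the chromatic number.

2

3 and 4 are adjacent, so at least 2 colors are needed.
A valid assignment using 2 colors: 1=blue, 2=red, 3=blue, 4=red, 5=blue. Every edge joins two different colors.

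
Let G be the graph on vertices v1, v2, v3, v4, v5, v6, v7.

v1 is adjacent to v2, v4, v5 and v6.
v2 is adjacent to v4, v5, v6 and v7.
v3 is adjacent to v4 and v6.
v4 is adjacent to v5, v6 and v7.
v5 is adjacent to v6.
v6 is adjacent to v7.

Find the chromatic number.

5

v1, v2, v4, v5, v6 form a clique, so at least 5 colors are needed.
5 colors suffice: v1=purple, v2=green, v3=green, v4=blue, v5=yellow, v6=red, v7=yellow. Each edge has distinct colors on its endpoints.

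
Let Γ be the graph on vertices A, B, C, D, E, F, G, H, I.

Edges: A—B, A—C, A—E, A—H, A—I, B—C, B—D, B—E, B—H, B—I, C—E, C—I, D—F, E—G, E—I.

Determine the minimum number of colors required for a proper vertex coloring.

5

A, B, C, E, I form a clique, so at least 5 colors are needed.
5 colors suffice: color 1 → {B, F, G}; color 2 → {D, E, H}; color 3 → {A}; color 4 → {I}; color 5 → {C}. Every edge joins two different colors.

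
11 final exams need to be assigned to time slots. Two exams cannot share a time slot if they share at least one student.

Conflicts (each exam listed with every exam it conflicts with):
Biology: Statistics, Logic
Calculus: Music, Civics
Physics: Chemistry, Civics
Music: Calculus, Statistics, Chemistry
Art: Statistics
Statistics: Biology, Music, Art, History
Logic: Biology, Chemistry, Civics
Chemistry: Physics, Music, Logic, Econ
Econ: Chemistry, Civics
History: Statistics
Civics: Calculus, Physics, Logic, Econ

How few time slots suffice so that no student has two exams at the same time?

The cycle Music-Chemistry-Econ-Civics-Calculus-Music has odd length 5, so it cannot be 2-colored; at least 3 time slots are needed.
3 time slots suffice: time slot 1 → {Statistics, Chemistry, Civics}; time slot 2 → {Physics, Music, Art, Logic, Econ, History}; time slot 3 → {Biology, Calculus}. No two conflicting exams share a time slot.

3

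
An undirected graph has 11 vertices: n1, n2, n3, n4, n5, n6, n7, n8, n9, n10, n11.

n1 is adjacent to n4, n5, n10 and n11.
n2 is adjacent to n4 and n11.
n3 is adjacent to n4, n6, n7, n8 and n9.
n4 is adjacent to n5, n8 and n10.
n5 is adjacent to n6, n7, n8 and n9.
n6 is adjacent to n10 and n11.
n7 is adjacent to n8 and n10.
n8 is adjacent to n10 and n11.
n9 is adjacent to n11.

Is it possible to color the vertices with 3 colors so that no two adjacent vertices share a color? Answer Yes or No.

Yes

The chromatic number is 3. n1, n4, n5 are pairwise adjacent, so at least 3 colors are needed.
One proper 3-coloring: n1=2, n2=2, n3=1, n4=3, n5=1, n6=2, n7=3, n8=2, n9=2, n10=1, n11=1.
That is already a proper 3-coloring.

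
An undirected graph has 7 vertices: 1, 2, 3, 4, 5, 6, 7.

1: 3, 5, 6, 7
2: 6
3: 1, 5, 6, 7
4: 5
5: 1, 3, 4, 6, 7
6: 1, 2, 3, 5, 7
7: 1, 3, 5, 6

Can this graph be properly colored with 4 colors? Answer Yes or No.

1, 3, 5, 6, 7 are pairwise adjacent (a clique of size 5), so at least 5 colors are needed.
So 4 colors are not enough.

No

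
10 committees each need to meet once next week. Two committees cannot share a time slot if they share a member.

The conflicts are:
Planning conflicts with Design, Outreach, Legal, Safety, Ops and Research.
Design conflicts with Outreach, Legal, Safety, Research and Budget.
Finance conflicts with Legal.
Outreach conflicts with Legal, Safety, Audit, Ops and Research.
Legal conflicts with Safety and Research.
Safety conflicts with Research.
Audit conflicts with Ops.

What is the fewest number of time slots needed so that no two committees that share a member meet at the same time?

Planning, Design, Outreach, Legal, Safety, Research pairwise conflict, so at least 6 time slots are needed.
6 time slots suffice: Planning=4, Design=3, Finance=1, Outreach=1, Legal=2, Safety=5, Audit=3, Ops=2, Research=6, Budget=1. No two conflicting committees share a time slot.

6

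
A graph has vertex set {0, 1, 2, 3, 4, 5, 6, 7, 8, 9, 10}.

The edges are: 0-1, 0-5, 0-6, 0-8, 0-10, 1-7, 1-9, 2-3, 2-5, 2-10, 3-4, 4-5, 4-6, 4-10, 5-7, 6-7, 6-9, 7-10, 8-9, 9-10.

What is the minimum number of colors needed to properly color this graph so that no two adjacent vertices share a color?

4 and 5 are adjacent, so at least 2 colors are needed.
One proper 2-coloring: 0=a, 1=b, 2=a, 3=b, 4=a, 5=b, 6=b, 7=a, 8=b, 9=a, 10=b. Each edge has distinct colors on its endpoints.

2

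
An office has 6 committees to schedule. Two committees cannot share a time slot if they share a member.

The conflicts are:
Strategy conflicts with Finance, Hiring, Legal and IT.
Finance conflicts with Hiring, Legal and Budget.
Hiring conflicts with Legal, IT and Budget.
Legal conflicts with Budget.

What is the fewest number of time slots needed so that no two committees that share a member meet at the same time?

Strategy, Finance, Hiring, Legal are mutually in conflict, so at least 4 time slots are needed.
4 time slots suffice: time slot 1 → {Hiring}; time slot 2 → {Strategy, Budget}; time slot 3 → {Legal, IT}; time slot 4 → {Finance}. No two conflicting committees share a time slot.

4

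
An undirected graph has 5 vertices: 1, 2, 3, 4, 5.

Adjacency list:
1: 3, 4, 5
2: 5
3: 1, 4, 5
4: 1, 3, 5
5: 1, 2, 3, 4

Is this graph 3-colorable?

1, 3, 4, 5 are pairwise adjacent (a clique of size 4), so at least 4 colors are needed.
So 3 colors are not enough.

No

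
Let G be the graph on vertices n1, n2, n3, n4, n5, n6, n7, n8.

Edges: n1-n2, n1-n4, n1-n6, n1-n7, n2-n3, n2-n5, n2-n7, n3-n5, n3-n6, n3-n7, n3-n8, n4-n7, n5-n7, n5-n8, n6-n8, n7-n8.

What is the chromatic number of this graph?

n2, n3, n5, n7 are mutually adjacent (a clique of size 4), so at least 4 colors are needed.
One proper 4-coloring: n1=blue, n2=green, n3=blue, n4=green, n5=yellow, n6=red, n7=red, n8=green. Each edge has distinct colors on its endpoints.

4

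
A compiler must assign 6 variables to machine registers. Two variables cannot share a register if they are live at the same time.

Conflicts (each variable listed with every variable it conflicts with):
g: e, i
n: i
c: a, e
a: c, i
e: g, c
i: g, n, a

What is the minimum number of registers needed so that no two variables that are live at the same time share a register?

3

The cycle c-a-i-g-e-c has odd length 5, so it cannot be 2-colored; at least 3 registers are needed.
3 registers suffice: register 1 → {e, i}; register 2 → {g, n, a}; register 3 → {c}. No two conflicting variables share a register.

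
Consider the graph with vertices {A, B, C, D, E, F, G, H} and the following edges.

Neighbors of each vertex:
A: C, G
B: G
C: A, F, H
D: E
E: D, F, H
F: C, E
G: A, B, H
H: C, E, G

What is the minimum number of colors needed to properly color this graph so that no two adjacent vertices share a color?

E and H are adjacent, so at least 2 colors are needed.
2 colors suffice: A=1, B=1, C=2, D=1, E=2, F=1, G=2, H=1. Every edge joins two different colors.

2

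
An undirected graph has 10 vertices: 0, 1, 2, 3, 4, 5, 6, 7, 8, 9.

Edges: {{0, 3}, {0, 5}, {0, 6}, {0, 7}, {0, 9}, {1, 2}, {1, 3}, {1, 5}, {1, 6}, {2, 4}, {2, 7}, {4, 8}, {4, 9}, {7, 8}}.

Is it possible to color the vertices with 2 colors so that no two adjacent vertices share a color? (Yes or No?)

The cycle 0-7-8-4-9-0 has odd length 5, so it cannot be 2-colored; at least 3 colors are needed.
So 2 colors are not enough.

No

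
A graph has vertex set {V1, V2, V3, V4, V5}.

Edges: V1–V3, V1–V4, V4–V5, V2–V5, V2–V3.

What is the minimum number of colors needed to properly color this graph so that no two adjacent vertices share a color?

3

The cycle V4-V1-V3-V2-V5-V4 has odd length 5, so it cannot be 2-colored; at least 3 colors are needed.
3 colors suffice: V1=2, V2=2, V3=1, V4=3, V5=1. Each edge has distinct colors on its endpoints.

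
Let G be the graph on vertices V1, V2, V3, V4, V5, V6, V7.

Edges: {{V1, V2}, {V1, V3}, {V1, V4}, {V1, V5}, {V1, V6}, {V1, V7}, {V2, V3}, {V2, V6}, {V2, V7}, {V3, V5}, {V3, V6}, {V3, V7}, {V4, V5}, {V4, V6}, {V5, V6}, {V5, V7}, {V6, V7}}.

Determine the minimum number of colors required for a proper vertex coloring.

V1, V2, V3, V6, V7 are pairwise adjacent (a clique of size 5), so at least 5 colors are needed.
5 colors suffice: color red → {V6}; color blue → {V1}; color green → {V2, V5}; color yellow → {V4, V7}; color purple → {V3}. Every edge joins two different colors.

5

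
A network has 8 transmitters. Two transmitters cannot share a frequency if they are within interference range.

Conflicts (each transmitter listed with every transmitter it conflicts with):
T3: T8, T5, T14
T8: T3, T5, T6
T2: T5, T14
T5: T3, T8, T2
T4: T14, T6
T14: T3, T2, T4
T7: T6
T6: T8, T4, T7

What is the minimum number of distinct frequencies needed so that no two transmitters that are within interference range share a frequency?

T3, T8, T5 are mutually in conflict, so at least 3 frequencies are needed.
3 frequencies suffice: frequency 1 → {T5, T14, T6}; frequency 2 → {T3, T2, T4, T7}; frequency 3 → {T8}. No two conflicting transmitters share a frequency.

3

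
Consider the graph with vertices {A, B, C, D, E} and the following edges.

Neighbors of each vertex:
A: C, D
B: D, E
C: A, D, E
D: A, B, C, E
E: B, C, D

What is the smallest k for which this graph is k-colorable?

B, D, E form a triangle, so at least 3 colors are needed.
A valid assignment using 3 colors: A=blue, B=green, C=green, D=red, E=blue. Every edge joins two different colors.

3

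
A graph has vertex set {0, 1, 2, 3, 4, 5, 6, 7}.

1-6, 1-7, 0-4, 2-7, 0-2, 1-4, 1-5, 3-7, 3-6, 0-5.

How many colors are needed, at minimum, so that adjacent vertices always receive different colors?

The cycle 7-2-0-5-1-7 has odd length 5, so it cannot be 2-colored; at least 3 colors are needed.
3 colors suffice: color a → {0, 1, 3}; color b → {4, 5, 6, 7}; color c → {2}. Each edge has distinct colors on its endpoints.

3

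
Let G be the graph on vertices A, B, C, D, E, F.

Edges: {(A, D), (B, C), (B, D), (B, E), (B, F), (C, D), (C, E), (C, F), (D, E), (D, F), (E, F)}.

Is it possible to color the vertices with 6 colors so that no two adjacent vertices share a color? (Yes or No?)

The chromatic number is 5. B, C, D, E, F are mutually adjacent (a clique of size 5), so at least 5 colors are needed.
5 colors suffice: color 1 → {D}; color 2 → {A, E}; color 3 → {F}; color 4 → {C}; color 5 → {B}.
Since 6 ≥ 5, a proper 6-coloring certainly exists.

Yes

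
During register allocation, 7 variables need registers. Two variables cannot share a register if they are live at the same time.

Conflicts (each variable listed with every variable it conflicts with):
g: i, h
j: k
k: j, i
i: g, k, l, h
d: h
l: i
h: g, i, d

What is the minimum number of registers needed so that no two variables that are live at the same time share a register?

3

g, i, h are mutually in conflict, so at least 3 registers are needed.
3 registers suffice: register 1 → {j, i, d}; register 2 → {k, l, h}; register 3 → {g}. Every pair that conflicts lands in different registers.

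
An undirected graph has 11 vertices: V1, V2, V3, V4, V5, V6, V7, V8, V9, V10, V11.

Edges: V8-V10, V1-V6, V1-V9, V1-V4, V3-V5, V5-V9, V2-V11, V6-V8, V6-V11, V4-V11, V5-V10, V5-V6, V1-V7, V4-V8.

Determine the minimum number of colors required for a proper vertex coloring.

V1 and V6 are adjacent, so at least 2 colors are needed.
One proper 2-coloring: V1=blue, V2=red, V3=red, V4=red, V5=blue, V6=red, V7=red, V8=blue, V9=red, V10=red, V11=blue. Each edge has distinct colors on its endpoints.

2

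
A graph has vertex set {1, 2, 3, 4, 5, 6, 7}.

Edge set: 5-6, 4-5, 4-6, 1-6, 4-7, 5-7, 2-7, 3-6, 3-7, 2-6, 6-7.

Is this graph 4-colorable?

The chromatic number is 4. 4, 5, 6, 7 are mutually adjacent (a clique of size 4), so at least 4 colors are needed.
A valid assignment using 4 colors: 1=blue, 2=green, 3=green, 4=green, 5=yellow, 6=red, 7=blue.
That is already a proper 4-coloring.

Yes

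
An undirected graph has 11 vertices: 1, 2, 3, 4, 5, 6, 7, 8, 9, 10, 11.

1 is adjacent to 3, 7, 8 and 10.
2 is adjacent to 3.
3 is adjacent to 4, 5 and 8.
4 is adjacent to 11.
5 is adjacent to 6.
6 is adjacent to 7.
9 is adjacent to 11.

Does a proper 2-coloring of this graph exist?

No

1, 3, 8 are pairwise adjacent, so at least 3 colors are needed.
So 2 colors are not enough.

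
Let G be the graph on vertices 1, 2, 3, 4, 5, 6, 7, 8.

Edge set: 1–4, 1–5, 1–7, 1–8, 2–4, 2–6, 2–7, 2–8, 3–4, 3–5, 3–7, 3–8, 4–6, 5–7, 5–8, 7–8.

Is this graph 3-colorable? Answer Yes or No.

No

1, 5, 7, 8 are mutually adjacent (a clique of size 4), so at least 4 colors are needed.
So 3 colors are not enough.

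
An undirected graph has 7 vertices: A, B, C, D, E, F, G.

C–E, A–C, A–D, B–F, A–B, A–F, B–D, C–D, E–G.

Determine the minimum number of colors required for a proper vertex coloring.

A, B, D are mutually adjacent, so at least 3 colors are needed.
3 colors suffice: color 1 → {A, E}; color 2 → {B, C, G}; color 3 → {D, F}. Each edge has distinct colors on its endpoints.

3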